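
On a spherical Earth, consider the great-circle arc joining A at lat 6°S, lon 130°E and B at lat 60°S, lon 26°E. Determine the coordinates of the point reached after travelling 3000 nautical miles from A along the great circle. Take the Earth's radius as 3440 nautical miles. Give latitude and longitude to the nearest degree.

≈ lat 47°S, lon 97°E

From cos δ = sin φ₁ sin φ₂ + cos φ₁ cos φ₂ cos Δλ, the central angle is δ ≈ 1.601 rad (91.7°). The total great-circle distance is δ·R ≈ 1.601 × 3440 ≈ 5506 nmi, so the target fraction is f = 3000/5506 ≈ 0.545.
Interpolate at f ≈ 0.545 with slerp weights a = sin((1−f)δ)/sin δ ≈ 0.666, b = sin(fδ)/sin δ ≈ 0.766.
p = a·p₁ + b·p₂ ≈ (-0.082, 0.675, -0.733); φ = arcsin(p_z) ≈ -47.14°, λ = atan2(p_y, p_x) ≈ 96.88°.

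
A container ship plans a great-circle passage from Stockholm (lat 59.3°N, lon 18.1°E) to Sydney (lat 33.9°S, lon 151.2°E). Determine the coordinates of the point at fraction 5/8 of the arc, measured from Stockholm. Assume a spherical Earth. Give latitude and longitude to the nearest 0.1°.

Write both endpoints as unit vectors p₁, p₂ with components (cos φ cos λ, cos φ sin λ, sin φ).
The central angle between the endpoints is δ = arccos(p₁·p₂) ≈ 2.448 rad (140.3°).
Interpolate at f = 5/8 with slerp weights a = sin((1−f)δ)/sin δ ≈ 1.243, b = sin(fδ)/sin δ ≈ 1.563.
p = a·p₁ + b·p₂ ≈ (-0.534, 0.822, 0.197); φ = arcsin(p_z) ≈ 11.35°, λ = atan2(p_y, p_x) ≈ 122.99°.

≈ lat 11.4°N, lon 123.0°E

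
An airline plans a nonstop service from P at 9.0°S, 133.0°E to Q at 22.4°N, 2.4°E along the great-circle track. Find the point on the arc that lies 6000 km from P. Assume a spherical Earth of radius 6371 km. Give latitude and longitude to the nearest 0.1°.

≈ 11.9°N, 82.9°E

Write both endpoints as unit vectors p₁, p₂ with components (cos φ cos λ, cos φ sin λ, sin φ).
The central angle between the endpoints is δ = arccos(p₁·p₂) ≈ 2.283 rad (130.8°). The total great-circle distance is δ·R ≈ 2.283 × 6371 ≈ 14548 km, so the target fraction is f = 6000/14548 ≈ 0.412.
Interpolate at f ≈ 0.412 with slerp weights a = sin((1−f)δ)/sin δ ≈ 1.287, b = sin(fδ)/sin δ ≈ 1.069.
p = a·p₁ + b·p₂ ≈ (0.120, 0.971, 0.206); φ = arcsin(p_z) ≈ 11.88°, λ = atan2(p_y, p_x) ≈ 82.95°.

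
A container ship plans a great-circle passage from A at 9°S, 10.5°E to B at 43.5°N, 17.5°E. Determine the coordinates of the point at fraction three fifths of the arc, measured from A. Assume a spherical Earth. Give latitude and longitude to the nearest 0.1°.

Convert each endpoint to a unit vector on the sphere (x = cos φ cos λ, y = cos φ sin λ, z = sin φ).
The central angle between the endpoints is δ = arccos(p₁·p₂) ≈ 0.923 rad (52.9°).
Interpolate at f = 3/5 with slerp weights a = sin((1−f)δ)/sin δ ≈ 0.453, b = sin(fδ)/sin δ ≈ 0.660.
p = a·p₁ + b·p₂ ≈ (0.896, 0.225, 0.383); φ = arcsin(p_z) ≈ 22.53°, λ = atan2(p_y, p_x) ≈ 14.12°.

≈ 22.5°N, 14.1°E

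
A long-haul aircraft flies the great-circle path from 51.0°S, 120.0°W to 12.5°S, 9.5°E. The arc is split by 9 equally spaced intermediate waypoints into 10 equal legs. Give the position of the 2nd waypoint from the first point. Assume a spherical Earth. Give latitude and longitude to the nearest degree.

The haversine formula gives a central angle δ ≈ 1.795 rad (102.9°) between the endpoints.
Interpolate at f = 2/10 with slerp weights a = sin((1−f)δ)/sin δ ≈ 1.016, b = sin(fδ)/sin δ ≈ 0.360.
p = a·p₁ + b·p₂ ≈ (0.027, -0.496, -0.868); φ = arcsin(p_z) ≈ -60.22°, λ = atan2(p_y, p_x) ≈ -86.86°.

≈ 60°S, 87°W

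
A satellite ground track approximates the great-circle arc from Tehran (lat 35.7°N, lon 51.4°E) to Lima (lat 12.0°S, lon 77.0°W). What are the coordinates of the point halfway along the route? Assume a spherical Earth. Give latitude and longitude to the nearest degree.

Convert each endpoint to a unit vector on the sphere (x = cos φ cos λ, y = cos φ sin λ, z = sin φ).
The central angle between the endpoints is δ = arccos(p₁·p₂) ≈ 2.233 rad (127.9°).
Interpolate at f = 1/2 with slerp weights a = sin((1−f)δ)/sin δ ≈ 1.139, b = sin(fδ)/sin δ ≈ 1.139.
p = a·p₁ + b·p₂ ≈ (0.828, -0.363, 0.428); φ = arcsin(p_z) ≈ 25.34°, λ = atan2(p_y, p_x) ≈ -23.66°.

≈ lat 25°N, lon 24°W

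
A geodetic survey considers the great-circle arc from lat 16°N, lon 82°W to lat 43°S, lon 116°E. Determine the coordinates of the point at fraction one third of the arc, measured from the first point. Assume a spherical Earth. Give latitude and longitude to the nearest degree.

Convert each endpoint to a unit vector on the sphere (x = cos φ cos λ, y = cos φ sin λ, z = sin φ).
The central angle between the endpoints is δ = arccos(p₁·p₂) ≈ 2.599 rad (148.9°).
Interpolate at f = 1/3 with slerp weights a = sin((1−f)δ)/sin δ ≈ 1.913, b = sin(fδ)/sin δ ≈ 1.477.
p = a·p₁ + b·p₂ ≈ (-0.218, -0.850, -0.480); φ = arcsin(p_z) ≈ -28.69°, λ = atan2(p_y, p_x) ≈ -104.36°.

≈ lat 29°S, lon 104°W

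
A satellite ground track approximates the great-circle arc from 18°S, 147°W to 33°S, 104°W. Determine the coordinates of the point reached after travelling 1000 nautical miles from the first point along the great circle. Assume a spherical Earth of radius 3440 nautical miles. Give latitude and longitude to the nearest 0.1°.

Write both endpoints as unit vectors p₁, p₂ with components (cos φ cos λ, cos φ sin λ, sin φ).
The central angle between the endpoints is δ = arccos(p₁·p₂) ≈ 0.720 rad (41.3°). The total great-circle distance is δ·R ≈ 0.720 × 3440 ≈ 2478 nmi, so the target fraction is f = 1000/2478 ≈ 0.404.
Interpolate at f ≈ 0.404 with slerp weights a = sin((1−f)δ)/sin δ ≈ 0.631, b = sin(fδ)/sin δ ≈ 0.435.
p = a·p₁ + b·p₂ ≈ (-0.592, -0.681, -0.432); φ = arcsin(p_z) ≈ -25.58°, λ = atan2(p_y, p_x) ≈ -131.00°.

≈ 25.6°S, 131.0°W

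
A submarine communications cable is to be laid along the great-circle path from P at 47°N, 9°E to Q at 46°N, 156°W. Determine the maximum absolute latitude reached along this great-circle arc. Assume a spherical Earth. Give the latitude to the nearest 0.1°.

≈ 82.9°N

The great circle lies in the plane with unit normal n̂ = (p₁ × p₂)/|p₁ × p₂|.
Here n̂_z ≈ -0.123; the vertex latitude is φ_max = arccos|n̂_z| ≈ 82.9°.
Check via Clairaut: cos φ_max = |cos φ₁| · sin C = cos(47.0°)·sin(10.4°) ≈ 0.123, again giving ≈ 82.9°.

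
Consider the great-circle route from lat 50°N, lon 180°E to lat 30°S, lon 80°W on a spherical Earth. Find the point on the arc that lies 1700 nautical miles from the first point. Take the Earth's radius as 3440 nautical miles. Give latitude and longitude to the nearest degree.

≈ lat 37°N, lon 145°W

Write both endpoints as unit vectors p₁, p₂ with components (cos φ cos λ, cos φ sin λ, sin φ).
The central angle between the endpoints is δ = arccos(p₁·p₂) ≈ 2.071 rad (118.7°). The total great-circle distance is δ·R ≈ 2.071 × 3440 ≈ 7125 nmi, so the target fraction is f = 1700/7125 ≈ 0.239.
Interpolate at f ≈ 0.239 with slerp weights a = sin((1−f)δ)/sin δ ≈ 1.140, b = sin(fδ)/sin δ ≈ 0.541.
p = a·p₁ + b·p₂ ≈ (-0.651, -0.461, 0.603); φ = arcsin(p_z) ≈ 37.07°, λ = atan2(p_y, p_x) ≈ -144.71°.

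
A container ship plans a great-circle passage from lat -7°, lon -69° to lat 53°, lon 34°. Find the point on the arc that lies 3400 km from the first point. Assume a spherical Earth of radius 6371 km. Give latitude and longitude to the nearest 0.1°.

Convert each endpoint to a unit vector on the sphere (x = cos φ cos λ, y = cos φ sin λ, z = sin φ).
The central angle between the endpoints is δ = arccos(p₁·p₂) ≈ 1.805 rad (103.4°). The total great-circle distance is δ·R ≈ 1.805 × 6371 ≈ 11497 km, so the target fraction is f = 3400/11497 ≈ 0.296.
Interpolate at f ≈ 0.296 with slerp weights a = sin((1−f)δ)/sin δ ≈ 0.982, b = sin(fδ)/sin δ ≈ 0.523.
p = a·p₁ + b·p₂ ≈ (0.610, -0.734, 0.298); φ = arcsin(p_z) ≈ 17.33°, λ = atan2(p_y, p_x) ≈ -50.26°.

≈ lat 17.3°, lon -50.3°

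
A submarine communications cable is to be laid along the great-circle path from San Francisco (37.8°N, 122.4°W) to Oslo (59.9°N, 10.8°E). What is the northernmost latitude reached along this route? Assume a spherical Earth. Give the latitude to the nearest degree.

The great circle lies in the plane with unit normal n̂ = (p₁ × p₂)/|p₁ × p₂|.
Here n̂_z ≈ +0.299; the vertex latitude is φ_max = arccos|n̂_z| ≈ 72.6°.
Check via Clairaut: cos φ_max = |cos φ₁| · sin C = cos(37.8°)·sin(22.2°) ≈ 0.299, again giving ≈ 72.6°.

≈ 73°N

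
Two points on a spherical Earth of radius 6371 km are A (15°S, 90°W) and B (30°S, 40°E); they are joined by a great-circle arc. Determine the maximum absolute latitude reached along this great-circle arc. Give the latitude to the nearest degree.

≈ 45°S

The great circle lies in the plane with unit normal n̂ = (p₁ × p₂)/|p₁ × p₂|.
Here n̂_z ≈ +0.702; the vertex latitude is φ_max = arccos|n̂_z| ≈ 45.4°.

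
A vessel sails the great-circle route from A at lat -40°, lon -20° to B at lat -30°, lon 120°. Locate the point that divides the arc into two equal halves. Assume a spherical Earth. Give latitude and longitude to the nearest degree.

≈ lat -64°, lon 60°

The haversine formula gives a central angle δ ≈ 1.759 rad (100.8°) between the endpoints.
Interpolate at f = 1/2 with slerp weights a = sin((1−f)δ)/sin δ ≈ 0.784, b = sin(fδ)/sin δ ≈ 0.784.
p = a·p₁ + b·p₂ ≈ (0.225, 0.383, -0.896); φ = arcsin(p_z) ≈ -63.65°, λ = atan2(p_y, p_x) ≈ 59.55°.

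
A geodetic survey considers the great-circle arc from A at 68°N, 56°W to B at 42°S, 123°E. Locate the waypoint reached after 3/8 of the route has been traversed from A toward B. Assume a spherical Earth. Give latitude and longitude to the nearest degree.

The haversine formula gives a central angle δ ≈ 2.688 rad (154.0°) between the endpoints.
Interpolate at f = 3/8 with slerp weights a = sin((1−f)δ)/sin δ ≈ 2.267, b = sin(fδ)/sin δ ≈ 1.929.
p = a·p₁ + b·p₂ ≈ (-0.306, 0.498, 0.811); φ = arcsin(p_z) ≈ 54.24°, λ = atan2(p_y, p_x) ≈ 121.55°.

≈ 54°N, 122°E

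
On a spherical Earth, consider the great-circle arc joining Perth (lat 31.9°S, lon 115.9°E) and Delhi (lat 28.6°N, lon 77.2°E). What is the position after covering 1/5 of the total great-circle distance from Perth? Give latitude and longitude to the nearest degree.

≈ lat 20°S, lon 107°E

Write both endpoints as unit vectors p₁, p₂ with components (cos φ cos λ, cos φ sin λ, sin φ).
The central angle between the endpoints is δ = arccos(p₁·p₂) ≈ 1.236 rad (70.8°).
Interpolate at f = 1/5 with slerp weights a = sin((1−f)δ)/sin δ ≈ 0.884, b = sin(fδ)/sin δ ≈ 0.259.
p = a·p₁ + b·p₂ ≈ (-0.278, 0.897, -0.343); φ = arcsin(p_z) ≈ -20.08°, λ = atan2(p_y, p_x) ≈ 107.19°.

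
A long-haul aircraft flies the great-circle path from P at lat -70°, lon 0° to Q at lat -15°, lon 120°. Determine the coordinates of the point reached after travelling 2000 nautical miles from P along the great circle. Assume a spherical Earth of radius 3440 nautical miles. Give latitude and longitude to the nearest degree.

From cos δ = sin φ₁ sin φ₂ + cos φ₁ cos φ₂ cos Δλ, the central angle is δ ≈ 1.493 rad (85.5°). The total great-circle distance is δ·R ≈ 1.493 × 3440 ≈ 5135 nmi, so the target fraction is f = 2000/5135 ≈ 0.389.
Interpolate at f ≈ 0.389 with slerp weights a = sin((1−f)δ)/sin δ ≈ 0.793, b = sin(fδ)/sin δ ≈ 0.551.
p = a·p₁ + b·p₂ ≈ (0.005, 0.461, -0.887); φ = arcsin(p_z) ≈ -62.56°, λ = atan2(p_y, p_x) ≈ 89.37°.

≈ lat -63°, lon 89°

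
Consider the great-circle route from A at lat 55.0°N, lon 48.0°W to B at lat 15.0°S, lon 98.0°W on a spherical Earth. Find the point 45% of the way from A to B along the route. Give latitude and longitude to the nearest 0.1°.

≈ lat 25.4°N, lon 77.7°W

Convert each endpoint to a unit vector on the sphere (x = cos φ cos λ, y = cos φ sin λ, z = sin φ).
The central angle between the endpoints is δ = arccos(p₁·p₂) ≈ 1.426 rad (81.7°).
Interpolate at f = 0.45 with slerp weights a = sin((1−f)δ)/sin δ ≈ 0.714, b = sin(fδ)/sin δ ≈ 0.605.
p = a·p₁ + b·p₂ ≈ (0.193, -0.883, 0.428); φ = arcsin(p_z) ≈ 25.35°, λ = atan2(p_y, p_x) ≈ -77.69°.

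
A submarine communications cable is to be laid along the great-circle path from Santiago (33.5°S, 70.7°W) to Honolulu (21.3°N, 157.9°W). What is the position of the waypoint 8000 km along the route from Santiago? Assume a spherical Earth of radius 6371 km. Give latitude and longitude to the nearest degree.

≈ 5°N, 135°W

Write both endpoints as unit vectors p₁, p₂ with components (cos φ cos λ, cos φ sin λ, sin φ).
The central angle between the endpoints is δ = arccos(p₁·p₂) ≈ 1.734 rad (99.4°). The total great-circle distance is δ·R ≈ 1.734 × 6371 ≈ 11048 km, so the target fraction is f = 8000/11048 ≈ 0.724.
Interpolate at f ≈ 0.724 with slerp weights a = sin((1−f)δ)/sin δ ≈ 0.467, b = sin(fδ)/sin δ ≈ 0.964.
p = a·p₁ + b·p₂ ≈ (-0.703, -0.705, 0.093); φ = arcsin(p_z) ≈ 5.31°, λ = atan2(p_y, p_x) ≈ -134.93°.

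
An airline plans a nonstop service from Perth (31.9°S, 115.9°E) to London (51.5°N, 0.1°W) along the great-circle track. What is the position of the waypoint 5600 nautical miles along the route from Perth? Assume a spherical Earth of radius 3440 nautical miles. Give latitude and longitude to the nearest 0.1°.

Write both endpoints as unit vectors p₁, p₂ with components (cos φ cos λ, cos φ sin λ, sin φ).
The central angle between the endpoints is δ = arccos(p₁·p₂) ≈ 2.272 rad (130.2°). The total great-circle distance is δ·R ≈ 2.272 × 3440 ≈ 7816 nmi, so the target fraction is f = 5600/7816 ≈ 0.716.
Interpolate at f ≈ 0.716 with slerp weights a = sin((1−f)δ)/sin δ ≈ 0.786, b = sin(fδ)/sin δ ≈ 1.307.
p = a·p₁ + b·p₂ ≈ (0.522, 0.599, 0.607); φ = arcsin(p_z) ≈ 37.39°, λ = atan2(p_y, p_x) ≈ 48.93°.

≈ (37.4°N, 48.9°E)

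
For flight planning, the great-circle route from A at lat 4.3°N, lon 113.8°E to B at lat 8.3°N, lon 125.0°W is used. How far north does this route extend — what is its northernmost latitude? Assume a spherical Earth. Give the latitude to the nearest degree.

≈ 13°N

The great circle lies in the plane with unit normal n̂ = (p₁ × p₂)/|p₁ × p₂|.
Here n̂_z ≈ +0.975; the vertex latitude is φ_max = arccos|n̂_z| ≈ 12.9°.
Check via Clairaut: cos φ_max = |cos φ₁| · sin C = cos(4.3°)·sin(77.8°) ≈ 0.975, again giving ≈ 12.9°.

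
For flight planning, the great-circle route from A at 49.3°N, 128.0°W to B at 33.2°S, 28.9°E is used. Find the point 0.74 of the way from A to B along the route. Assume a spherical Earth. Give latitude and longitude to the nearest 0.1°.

Write both endpoints as unit vectors p₁, p₂ with components (cos φ cos λ, cos φ sin λ, sin φ).
The central angle between the endpoints is δ = arccos(p₁·p₂) ≈ 2.731 rad (156.5°).
Interpolate at f = 0.74 with slerp weights a = sin((1−f)δ)/sin δ ≈ 1.635, b = sin(fδ)/sin δ ≈ 2.257.
p = a·p₁ + b·p₂ ≈ (0.997, 0.073, 0.003); φ = arcsin(p_z) ≈ 0.19°, λ = atan2(p_y, p_x) ≈ 4.18°.

≈ 0.2°N, 4.2°E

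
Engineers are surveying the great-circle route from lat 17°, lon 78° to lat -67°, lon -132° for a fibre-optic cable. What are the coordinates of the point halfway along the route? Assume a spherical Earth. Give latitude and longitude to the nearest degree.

Convert each endpoint to a unit vector on the sphere (x = cos φ cos λ, y = cos φ sin λ, z = sin φ).
The central angle between the endpoints is δ = arccos(p₁·p₂) ≈ 2.205 rad (126.4°).
Interpolate at f = 1/2 with slerp weights a = sin((1−f)δ)/sin δ ≈ 1.108, b = sin(fδ)/sin δ ≈ 1.108.
p = a·p₁ + b·p₂ ≈ (-0.069, 0.715, -0.696); φ = arcsin(p_z) ≈ -44.10°, λ = atan2(p_y, p_x) ≈ 95.55°.

≈ lat -44°, lon 96°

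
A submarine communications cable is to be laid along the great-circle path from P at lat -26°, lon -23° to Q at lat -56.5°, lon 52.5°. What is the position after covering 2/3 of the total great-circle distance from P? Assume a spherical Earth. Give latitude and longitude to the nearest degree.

Write both endpoints as unit vectors p₁, p₂ with components (cos φ cos λ, cos φ sin λ, sin φ).
The central angle between the endpoints is δ = arccos(p₁·p₂) ≈ 1.059 rad (60.7°).
Interpolate at f = 2/3 with slerp weights a = sin((1−f)δ)/sin δ ≈ 0.397, b = sin(fδ)/sin δ ≈ 0.744.
p = a·p₁ + b·p₂ ≈ (0.578, 0.187, -0.794); φ = arcsin(p_z) ≈ -52.59°, λ = atan2(p_y, p_x) ≈ 17.89°.

≈ lat -53°, lon 18°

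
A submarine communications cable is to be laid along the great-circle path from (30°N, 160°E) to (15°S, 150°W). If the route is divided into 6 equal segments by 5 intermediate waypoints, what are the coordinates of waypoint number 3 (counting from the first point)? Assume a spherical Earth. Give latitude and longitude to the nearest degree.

Write both endpoints as unit vectors p₁, p₂ with components (cos φ cos λ, cos φ sin λ, sin φ).
The central angle between the endpoints is δ = arccos(p₁·p₂) ≈ 1.150 rad (65.9°).
Interpolate at f = 3/6 with slerp weights a = sin((1−f)δ)/sin δ ≈ 0.596, b = sin(fδ)/sin δ ≈ 0.596.
p = a·p₁ + b·p₂ ≈ (-0.983, -0.111, 0.144); φ = arcsin(p_z) ≈ 8.26°, λ = atan2(p_y, p_x) ≈ -173.54°.

≈ (8°N, 174°W)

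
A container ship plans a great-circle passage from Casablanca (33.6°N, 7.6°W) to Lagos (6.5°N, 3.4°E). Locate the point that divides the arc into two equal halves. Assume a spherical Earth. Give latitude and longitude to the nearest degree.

≈ (20°N, 2°W)

Convert each endpoint to a unit vector on the sphere (x = cos φ cos λ, y = cos φ sin λ, z = sin φ).
The central angle between the endpoints is δ = arccos(p₁·p₂) ≈ 0.505 rad (29.0°).
Interpolate at f = 1/2 with slerp weights a = sin((1−f)δ)/sin δ ≈ 0.516, b = sin(fδ)/sin δ ≈ 0.516.
p = a·p₁ + b·p₂ ≈ (0.939, -0.026, 0.344); φ = arcsin(p_z) ≈ 20.13°, λ = atan2(p_y, p_x) ≈ -1.61°.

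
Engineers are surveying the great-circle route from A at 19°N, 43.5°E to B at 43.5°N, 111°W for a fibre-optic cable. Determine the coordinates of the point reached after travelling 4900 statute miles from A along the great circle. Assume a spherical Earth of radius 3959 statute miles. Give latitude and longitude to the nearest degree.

Convert each endpoint to a unit vector on the sphere (x = cos φ cos λ, y = cos φ sin λ, z = sin φ).
The central angle between the endpoints is δ = arccos(p₁·p₂) ≈ 1.977 rad (113.3°). The total great-circle distance is δ·R ≈ 1.977 × 3959 ≈ 7826 mi, so the target fraction is f = 4900/7826 ≈ 0.626.
Interpolate at f ≈ 0.626 with slerp weights a = sin((1−f)δ)/sin δ ≈ 0.733, b = sin(fδ)/sin δ ≈ 1.029.
p = a·p₁ + b·p₂ ≈ (0.235, -0.219, 0.947); φ = arcsin(p_z) ≈ 71.23°, λ = atan2(p_y, p_x) ≈ -42.97°.

≈ 71°N, 43°W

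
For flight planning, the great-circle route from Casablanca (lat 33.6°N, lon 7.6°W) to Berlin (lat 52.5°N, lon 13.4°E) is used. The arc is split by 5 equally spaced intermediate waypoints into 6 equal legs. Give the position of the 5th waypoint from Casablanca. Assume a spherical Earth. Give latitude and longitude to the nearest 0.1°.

Convert each endpoint to a unit vector on the sphere (x = cos φ cos λ, y = cos φ sin λ, z = sin φ).
The central angle between the endpoints is δ = arccos(p₁·p₂) ≈ 0.422 rad (24.2°).
Interpolate at f = 5/6 with slerp weights a = sin((1−f)δ)/sin δ ≈ 0.172, b = sin(fδ)/sin δ ≈ 0.841.
p = a·p₁ + b·p₂ ≈ (0.640, 0.100, 0.762); φ = arcsin(p_z) ≈ 49.65°, λ = atan2(p_y, p_x) ≈ 8.86°.

≈ lat 49.7°N, lon 8.9°E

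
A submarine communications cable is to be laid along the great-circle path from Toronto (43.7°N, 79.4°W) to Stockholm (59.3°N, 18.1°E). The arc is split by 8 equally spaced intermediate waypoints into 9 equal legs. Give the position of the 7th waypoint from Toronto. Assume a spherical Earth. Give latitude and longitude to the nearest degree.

≈ 64°N, 7°W

Write both endpoints as unit vectors p₁, p₂ with components (cos φ cos λ, cos φ sin λ, sin φ).
The central angle between the endpoints is δ = arccos(p₁·p₂) ≈ 0.993 rad (56.9°).
Interpolate at f = 7/9 with slerp weights a = sin((1−f)δ)/sin δ ≈ 0.261, b = sin(fδ)/sin δ ≈ 0.833.
p = a·p₁ + b·p₂ ≈ (0.439, -0.054, 0.897); φ = arcsin(p_z) ≈ 63.75°, λ = atan2(p_y, p_x) ≈ -6.96°.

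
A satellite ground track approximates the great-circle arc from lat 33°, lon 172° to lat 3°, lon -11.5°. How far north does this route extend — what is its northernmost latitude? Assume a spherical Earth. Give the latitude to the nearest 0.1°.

The great circle lies in the plane with unit normal n̂ = (p₁ × p₂)/|p₁ × p₂|.
Here n̂_z ≈ +0.087; the vertex latitude is φ_max = arccos|n̂_z| ≈ 85.0°.
Check via Clairaut: cos φ_max = |cos φ₁| · sin C = cos(33.0°)·sin(5.9°) ≈ 0.087, again giving ≈ 85.0°.

≈ 85.0°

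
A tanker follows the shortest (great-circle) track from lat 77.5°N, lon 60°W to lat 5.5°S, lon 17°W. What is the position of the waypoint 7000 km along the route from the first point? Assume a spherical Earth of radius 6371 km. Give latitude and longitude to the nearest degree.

Write both endpoints as unit vectors p₁, p₂ with components (cos φ cos λ, cos φ sin λ, sin φ).
The central angle between the endpoints is δ = arccos(p₁·p₂) ≈ 1.507 rad (86.3°). The total great-circle distance is δ·R ≈ 1.507 × 6371 ≈ 9600 km, so the target fraction is f = 7000/9600 ≈ 0.729.
Interpolate at f ≈ 0.729 with slerp weights a = sin((1−f)δ)/sin δ ≈ 0.398, b = sin(fδ)/sin δ ≈ 0.892.
p = a·p₁ + b·p₂ ≈ (0.893, -0.334, 0.303); φ = arcsin(p_z) ≈ 17.62°, λ = atan2(p_y, p_x) ≈ -20.53°.

≈ lat 18°N, lon 21°W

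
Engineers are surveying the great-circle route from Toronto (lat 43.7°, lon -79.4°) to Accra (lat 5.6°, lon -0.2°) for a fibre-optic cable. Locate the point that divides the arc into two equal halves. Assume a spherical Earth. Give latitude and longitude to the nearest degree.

≈ lat 31°, lon -32°

The haversine formula gives a central angle δ ≈ 1.367 rad (78.3°) between the endpoints.
Interpolate at f = 1/2 with slerp weights a = sin((1−f)δ)/sin δ ≈ 0.645, b = sin(fδ)/sin δ ≈ 0.645.
p = a·p₁ + b·p₂ ≈ (0.728, -0.461, 0.508); φ = arcsin(p_z) ≈ 30.56°, λ = atan2(p_y, p_x) ≈ -32.33°.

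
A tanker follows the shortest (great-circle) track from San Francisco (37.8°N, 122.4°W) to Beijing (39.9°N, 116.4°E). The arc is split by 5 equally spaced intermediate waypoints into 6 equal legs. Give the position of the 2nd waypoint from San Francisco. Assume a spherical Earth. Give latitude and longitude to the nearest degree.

≈ 55°N, 156°W

Write both endpoints as unit vectors p₁, p₂ with components (cos φ cos λ, cos φ sin λ, sin φ).
The central angle between the endpoints is δ = arccos(p₁·p₂) ≈ 1.492 rad (85.5°).
Interpolate at f = 2/6 with slerp weights a = sin((1−f)δ)/sin δ ≈ 0.841, b = sin(fδ)/sin δ ≈ 0.478.
p = a·p₁ + b·p₂ ≈ (-0.519, -0.232, 0.822); φ = arcsin(p_z) ≈ 55.33°, λ = atan2(p_y, p_x) ≈ -155.90°.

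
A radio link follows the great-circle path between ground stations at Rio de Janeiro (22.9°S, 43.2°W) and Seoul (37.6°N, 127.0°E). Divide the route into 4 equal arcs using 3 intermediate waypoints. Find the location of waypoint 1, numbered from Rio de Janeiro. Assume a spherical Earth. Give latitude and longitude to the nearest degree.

Write both endpoints as unit vectors p₁, p₂ with components (cos φ cos λ, cos φ sin λ, sin φ).
The central angle between the endpoints is δ = arccos(p₁·p₂) ≈ 2.846 rad (163.1°).
Interpolate at f = 1/4 with slerp weights a = sin((1−f)δ)/sin δ ≈ 2.901, b = sin(fδ)/sin δ ≈ 2.241.
p = a·p₁ + b·p₂ ≈ (0.880, -0.411, 0.238); φ = arcsin(p_z) ≈ 13.80°, λ = atan2(p_y, p_x) ≈ -25.07°.

≈ 14°N, 25°W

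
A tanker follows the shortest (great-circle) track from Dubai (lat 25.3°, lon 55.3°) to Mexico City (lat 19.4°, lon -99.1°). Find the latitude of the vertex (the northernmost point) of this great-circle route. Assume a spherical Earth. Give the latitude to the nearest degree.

≈ 62°

The great circle lies in the plane with unit normal n̂ = (p₁ × p₂)/|p₁ × p₂|.
Here n̂_z ≈ -0.473; the vertex latitude is φ_max = arccos|n̂_z| ≈ 61.8°.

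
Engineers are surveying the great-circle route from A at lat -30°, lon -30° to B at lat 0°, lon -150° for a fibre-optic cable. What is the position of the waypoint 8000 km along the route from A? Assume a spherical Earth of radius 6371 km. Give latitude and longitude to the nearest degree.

Convert each endpoint to a unit vector on the sphere (x = cos φ cos λ, y = cos φ sin λ, z = sin φ).
The central angle between the endpoints is δ = arccos(p₁·p₂) ≈ 2.019 rad (115.7°). The total great-circle distance is δ·R ≈ 2.019 × 6371 ≈ 12861 km, so the target fraction is f = 8000/12861 ≈ 0.622.
Interpolate at f ≈ 0.622 with slerp weights a = sin((1−f)δ)/sin δ ≈ 0.767, b = sin(fδ)/sin δ ≈ 1.055.
p = a·p₁ + b·p₂ ≈ (-0.338, -0.859, -0.383); φ = arcsin(p_z) ≈ -22.54°, λ = atan2(p_y, p_x) ≈ -111.50°.

≈ lat -23°, lon -111°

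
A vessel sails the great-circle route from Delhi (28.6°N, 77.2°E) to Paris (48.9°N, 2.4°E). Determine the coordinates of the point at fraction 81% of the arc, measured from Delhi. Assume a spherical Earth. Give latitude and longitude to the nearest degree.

From cos δ = sin φ₁ sin φ₂ + cos φ₁ cos φ₂ cos Δλ, the central angle is δ ≈ 1.033 rad (59.2°).
Interpolate at f = 0.81 with slerp weights a = sin((1−f)δ)/sin δ ≈ 0.227, b = sin(fδ)/sin δ ≈ 0.865.
p = a·p₁ + b·p₂ ≈ (0.612, 0.218, 0.760); φ = arcsin(p_z) ≈ 49.48°, λ = atan2(p_y, p_x) ≈ 19.63°.

≈ (49°N, 20°E)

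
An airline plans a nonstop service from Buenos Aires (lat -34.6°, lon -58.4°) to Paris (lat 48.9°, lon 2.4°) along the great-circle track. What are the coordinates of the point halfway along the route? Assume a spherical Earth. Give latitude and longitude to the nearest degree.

Convert each endpoint to a unit vector on the sphere (x = cos φ cos λ, y = cos φ sin λ, z = sin φ).
The central angle between the endpoints is δ = arccos(p₁·p₂) ≈ 1.735 rad (99.4°).
Interpolate at f = 1/2 with slerp weights a = sin((1−f)δ)/sin δ ≈ 0.773, b = sin(fδ)/sin δ ≈ 0.773.
p = a·p₁ + b·p₂ ≈ (0.841, -0.521, 0.144); φ = arcsin(p_z) ≈ 8.26°, λ = atan2(p_y, p_x) ≈ -31.76°.

≈ lat 8°, lon -32°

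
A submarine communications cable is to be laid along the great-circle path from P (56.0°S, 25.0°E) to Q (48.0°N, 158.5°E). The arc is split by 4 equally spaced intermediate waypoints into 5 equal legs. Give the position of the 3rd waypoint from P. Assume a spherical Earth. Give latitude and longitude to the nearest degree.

The haversine formula gives a central angle δ ≈ 2.633 rad (150.9°) between the endpoints.
Interpolate at f = 3/5 with slerp weights a = sin((1−f)δ)/sin δ ≈ 1.786, b = sin(fδ)/sin δ ≈ 2.055.
p = a·p₁ + b·p₂ ≈ (-0.374, 0.926, 0.046); φ = arcsin(p_z) ≈ 2.66°, λ = atan2(p_y, p_x) ≈ 112.00°.

≈ (3°N, 112°E)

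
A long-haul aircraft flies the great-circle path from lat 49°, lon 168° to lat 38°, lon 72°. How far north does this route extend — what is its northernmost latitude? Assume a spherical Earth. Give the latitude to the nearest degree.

The great circle lies in the plane with unit normal n̂ = (p₁ × p₂)/|p₁ × p₂|.
Here n̂_z ≈ -0.564; the vertex latitude is φ_max = arccos|n̂_z| ≈ 55.7°.
Check via Clairaut: cos φ_max = |cos φ₁| · sin C = cos(49.0°)·sin(59.3°) ≈ 0.564, again giving ≈ 55.7°.

≈ 56°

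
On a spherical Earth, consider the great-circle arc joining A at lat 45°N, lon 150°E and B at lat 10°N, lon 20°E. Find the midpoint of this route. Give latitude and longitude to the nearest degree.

Convert each endpoint to a unit vector on the sphere (x = cos φ cos λ, y = cos φ sin λ, z = sin φ).
The central angle between the endpoints is δ = arccos(p₁·p₂) ≈ 1.902 rad (109.0°).
Interpolate at f = 1/2 with slerp weights a = sin((1−f)δ)/sin δ ≈ 0.861, b = sin(fδ)/sin δ ≈ 0.861.
p = a·p₁ + b·p₂ ≈ (0.269, 0.594, 0.758); φ = arcsin(p_z) ≈ 49.28°, λ = atan2(p_y, p_x) ≈ 65.61°.

≈ lat 49°N, lon 66°E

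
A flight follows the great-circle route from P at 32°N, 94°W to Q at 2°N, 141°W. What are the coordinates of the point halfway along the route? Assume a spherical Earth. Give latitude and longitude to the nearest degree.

The haversine formula gives a central angle δ ≈ 0.932 rad (53.4°) between the endpoints.
Interpolate at f = 1/2 with slerp weights a = sin((1−f)δ)/sin δ ≈ 0.560, b = sin(fδ)/sin δ ≈ 0.560.
p = a·p₁ + b·p₂ ≈ (-0.468, -0.825, 0.316); φ = arcsin(p_z) ≈ 18.43°, λ = atan2(p_y, p_x) ≈ -119.54°.

≈ 18°N, 120°W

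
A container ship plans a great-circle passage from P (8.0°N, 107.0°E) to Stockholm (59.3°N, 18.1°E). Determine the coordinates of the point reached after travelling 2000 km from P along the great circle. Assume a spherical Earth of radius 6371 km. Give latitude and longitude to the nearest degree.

Write both endpoints as unit vectors p₁, p₂ with components (cos φ cos λ, cos φ sin λ, sin φ).
The central angle between the endpoints is δ = arccos(p₁·p₂) ≈ 1.441 rad (82.6°). The total great-circle distance is δ·R ≈ 1.441 × 6371 ≈ 9181 km, so the target fraction is f = 2000/9181 ≈ 0.218.
Interpolate at f ≈ 0.218 with slerp weights a = sin((1−f)δ)/sin δ ≈ 0.911, b = sin(fδ)/sin δ ≈ 0.311.
p = a·p₁ + b·p₂ ≈ (-0.113, 0.912, 0.395); φ = arcsin(p_z) ≈ 23.24°, λ = atan2(p_y, p_x) ≈ 97.04°.

≈ (23°N, 97°E)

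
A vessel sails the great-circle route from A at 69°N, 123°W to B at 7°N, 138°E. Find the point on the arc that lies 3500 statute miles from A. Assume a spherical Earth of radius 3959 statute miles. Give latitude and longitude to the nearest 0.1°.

≈ 40.1°N, 153.8°E

The haversine formula gives a central angle δ ≈ 1.513 rad (86.7°) between the endpoints. The total great-circle distance is δ·R ≈ 1.513 × 3959 ≈ 5989 mi, so the target fraction is f = 3500/5989 ≈ 0.584.
Interpolate at f ≈ 0.584 with slerp weights a = sin((1−f)δ)/sin δ ≈ 0.589, b = sin(fδ)/sin δ ≈ 0.775.
p = a·p₁ + b·p₂ ≈ (-0.686, 0.337, 0.644); φ = arcsin(p_z) ≈ 40.11°, λ = atan2(p_y, p_x) ≈ 153.82°.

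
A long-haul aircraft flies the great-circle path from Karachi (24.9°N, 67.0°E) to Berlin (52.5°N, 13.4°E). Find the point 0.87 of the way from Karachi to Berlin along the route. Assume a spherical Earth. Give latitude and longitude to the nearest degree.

The haversine formula gives a central angle δ ≈ 0.848 rad (48.6°) between the endpoints.
Interpolate at f = 0.87 with slerp weights a = sin((1−f)δ)/sin δ ≈ 0.147, b = sin(fδ)/sin δ ≈ 0.897.
p = a·p₁ + b·p₂ ≈ (0.583, 0.249, 0.773); φ = arcsin(p_z) ≈ 50.65°, λ = atan2(p_y, p_x) ≈ 23.12°.

≈ 51°N, 23°E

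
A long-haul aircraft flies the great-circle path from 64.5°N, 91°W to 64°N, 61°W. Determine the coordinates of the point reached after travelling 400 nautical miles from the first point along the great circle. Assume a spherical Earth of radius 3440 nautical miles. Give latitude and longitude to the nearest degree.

The haversine formula gives a central angle δ ≈ 0.226 rad (12.9°) between the endpoints. The total great-circle distance is δ·R ≈ 0.226 × 3440 ≈ 776 nmi, so the target fraction is f = 400/776 ≈ 0.516.
Interpolate at f ≈ 0.516 with slerp weights a = sin((1−f)δ)/sin δ ≈ 0.488, b = sin(fδ)/sin δ ≈ 0.519.
p = a·p₁ + b·p₂ ≈ (0.107, -0.409, 0.906); φ = arcsin(p_z) ≈ 65.01°, λ = atan2(p_y, p_x) ≈ -75.38°.

≈ 65°N, 75°W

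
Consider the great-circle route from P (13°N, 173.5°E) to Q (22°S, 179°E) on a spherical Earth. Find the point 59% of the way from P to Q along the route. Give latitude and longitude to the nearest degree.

≈ (8°S, 177°E)

Convert each endpoint to a unit vector on the sphere (x = cos φ cos λ, y = cos φ sin λ, z = sin φ).
The central angle between the endpoints is δ = arccos(p₁·p₂) ≈ 0.618 rad (35.4°).
Interpolate at f = 0.59 with slerp weights a = sin((1−f)δ)/sin δ ≈ 0.433, b = sin(fδ)/sin δ ≈ 0.615.
p = a·p₁ + b·p₂ ≈ (-0.989, 0.058, -0.133); φ = arcsin(p_z) ≈ -7.66°, λ = atan2(p_y, p_x) ≈ 176.66°.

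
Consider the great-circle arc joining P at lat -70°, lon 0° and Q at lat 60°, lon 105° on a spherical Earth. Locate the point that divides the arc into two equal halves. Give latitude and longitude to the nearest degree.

Convert each endpoint to a unit vector on the sphere (x = cos φ cos λ, y = cos φ sin λ, z = sin φ).
The central angle between the endpoints is δ = arccos(p₁·p₂) ≈ 2.602 rad (149.1°).
Interpolate at f = 1/2 with slerp weights a = sin((1−f)δ)/sin δ ≈ 1.877, b = sin(fδ)/sin δ ≈ 1.877.
p = a·p₁ + b·p₂ ≈ (0.399, 0.906, -0.138); φ = arcsin(p_z) ≈ -7.95°, λ = atan2(p_y, p_x) ≈ 66.24°.

≈ lat -8°, lon 66°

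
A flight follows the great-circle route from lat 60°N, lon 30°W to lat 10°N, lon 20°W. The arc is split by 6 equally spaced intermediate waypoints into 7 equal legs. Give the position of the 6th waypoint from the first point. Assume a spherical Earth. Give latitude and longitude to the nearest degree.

≈ lat 17°N, lon 21°W

From cos δ = sin φ₁ sin φ₂ + cos φ₁ cos φ₂ cos Δλ, the central angle is δ ≈ 0.882 rad (50.6°).
Interpolate at f = 6/7 with slerp weights a = sin((1−f)δ)/sin δ ≈ 0.163, b = sin(fδ)/sin δ ≈ 0.889.
p = a·p₁ + b·p₂ ≈ (0.893, -0.340, 0.295); φ = arcsin(p_z) ≈ 17.18°, λ = atan2(p_y, p_x) ≈ -20.85°.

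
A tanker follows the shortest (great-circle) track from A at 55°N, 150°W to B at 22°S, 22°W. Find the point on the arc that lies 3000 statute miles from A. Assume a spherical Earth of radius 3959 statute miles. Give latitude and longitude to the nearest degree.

≈ 46°N, 80°W

Convert each endpoint to a unit vector on the sphere (x = cos φ cos λ, y = cos φ sin λ, z = sin φ).
The central angle between the endpoints is δ = arccos(p₁·p₂) ≈ 2.258 rad (129.4°). The total great-circle distance is δ·R ≈ 2.258 × 3959 ≈ 8939 mi, so the target fraction is f = 3000/8939 ≈ 0.336.
Interpolate at f ≈ 0.336 with slerp weights a = sin((1−f)δ)/sin δ ≈ 1.290, b = sin(fδ)/sin δ ≈ 0.889.
p = a·p₁ + b·p₂ ≈ (0.123, -0.679, 0.724); φ = arcsin(p_z) ≈ 46.38°, λ = atan2(p_y, p_x) ≈ -79.70°.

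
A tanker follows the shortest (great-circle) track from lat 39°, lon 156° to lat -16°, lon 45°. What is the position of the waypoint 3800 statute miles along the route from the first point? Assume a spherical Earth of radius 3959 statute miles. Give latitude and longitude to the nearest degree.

Write both endpoints as unit vectors p₁, p₂ with components (cos φ cos λ, cos φ sin λ, sin φ).
The central angle between the endpoints is δ = arccos(p₁·p₂) ≈ 2.028 rad (116.2°). The total great-circle distance is δ·R ≈ 2.028 × 3959 ≈ 8028 mi, so the target fraction is f = 3800/8028 ≈ 0.473.
Interpolate at f ≈ 0.473 with slerp weights a = sin((1−f)δ)/sin δ ≈ 0.976, b = sin(fδ)/sin δ ≈ 0.913.
p = a·p₁ + b·p₂ ≈ (-0.073, 0.929, 0.363); φ = arcsin(p_z) ≈ 21.27°, λ = atan2(p_y, p_x) ≈ 94.48°.

≈ lat 21°, lon 94°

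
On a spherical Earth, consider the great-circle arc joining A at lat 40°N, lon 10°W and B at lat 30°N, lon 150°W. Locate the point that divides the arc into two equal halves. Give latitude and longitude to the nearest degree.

Write both endpoints as unit vectors p₁, p₂ with components (cos φ cos λ, cos φ sin λ, sin φ).
The central angle between the endpoints is δ = arccos(p₁·p₂) ≈ 1.759 rad (100.8°).
Interpolate at f = 1/2 with slerp weights a = sin((1−f)δ)/sin δ ≈ 0.784, b = sin(fδ)/sin δ ≈ 0.784.
p = a·p₁ + b·p₂ ≈ (0.003, -0.444, 0.896); φ = arcsin(p_z) ≈ 63.65°, λ = atan2(p_y, p_x) ≈ -89.55°.

≈ lat 64°N, lon 90°W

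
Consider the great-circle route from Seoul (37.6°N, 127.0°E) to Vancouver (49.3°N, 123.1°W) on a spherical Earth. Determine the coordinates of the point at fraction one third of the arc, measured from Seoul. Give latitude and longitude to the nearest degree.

≈ 54°N, 154°E

Convert each endpoint to a unit vector on the sphere (x = cos φ cos λ, y = cos φ sin λ, z = sin φ).
The central angle between the endpoints is δ = arccos(p₁·p₂) ≈ 1.280 rad (73.3°).
Interpolate at f = 1/3 with slerp weights a = sin((1−f)δ)/sin δ ≈ 0.786, b = sin(fδ)/sin δ ≈ 0.432.
p = a·p₁ + b·p₂ ≈ (-0.529, 0.262, 0.807); φ = arcsin(p_z) ≈ 53.84°, λ = atan2(p_y, p_x) ≈ 153.67°.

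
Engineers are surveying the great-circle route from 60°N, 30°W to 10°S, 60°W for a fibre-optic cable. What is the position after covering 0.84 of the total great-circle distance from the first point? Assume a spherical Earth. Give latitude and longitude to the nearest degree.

From cos δ = sin φ₁ sin φ₂ + cos φ₁ cos φ₂ cos Δλ, the central angle is δ ≈ 1.291 rad (74.0°).
Interpolate at f = 0.84 with slerp weights a = sin((1−f)δ)/sin δ ≈ 0.213, b = sin(fδ)/sin δ ≈ 0.920.
p = a·p₁ + b·p₂ ≈ (0.545, -0.838, 0.025); φ = arcsin(p_z) ≈ 1.44°, λ = atan2(p_y, p_x) ≈ -56.94°.

≈ 1°N, 57°W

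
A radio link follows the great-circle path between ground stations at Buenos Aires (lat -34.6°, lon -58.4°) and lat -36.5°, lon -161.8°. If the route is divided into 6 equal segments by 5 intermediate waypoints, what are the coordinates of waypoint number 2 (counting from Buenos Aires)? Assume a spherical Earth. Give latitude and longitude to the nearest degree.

Write both endpoints as unit vectors p₁, p₂ with components (cos φ cos λ, cos φ sin λ, sin φ).
The central angle between the endpoints is δ = arccos(p₁·p₂) ≈ 1.385 rad (79.4°).
Interpolate at f = 2/6 with slerp weights a = sin((1−f)δ)/sin δ ≈ 0.812, b = sin(fδ)/sin δ ≈ 0.453.
p = a·p₁ + b·p₂ ≈ (0.004, -0.683, -0.731); φ = arcsin(p_z) ≈ -46.93°, λ = atan2(p_y, p_x) ≈ -89.67°.

≈ lat -47°, lon -90°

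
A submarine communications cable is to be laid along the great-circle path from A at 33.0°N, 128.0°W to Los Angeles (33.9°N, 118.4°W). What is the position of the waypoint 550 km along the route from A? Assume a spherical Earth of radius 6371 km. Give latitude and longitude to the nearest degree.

≈ 34°N, 122°W

Convert each endpoint to a unit vector on the sphere (x = cos φ cos λ, y = cos φ sin λ, z = sin φ).
The central angle between the endpoints is δ = arccos(p₁·p₂) ≈ 0.141 rad (8.1°). The total great-circle distance is δ·R ≈ 0.141 × 6371 ≈ 896 km, so the target fraction is f = 550/896 ≈ 0.614.
Interpolate at f ≈ 0.614 with slerp weights a = sin((1−f)δ)/sin δ ≈ 0.387, b = sin(fδ)/sin δ ≈ 0.615.
p = a·p₁ + b·p₂ ≈ (-0.443, -0.705, 0.554); φ = arcsin(p_z) ≈ 33.64°, λ = atan2(p_y, p_x) ≈ -122.13°.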